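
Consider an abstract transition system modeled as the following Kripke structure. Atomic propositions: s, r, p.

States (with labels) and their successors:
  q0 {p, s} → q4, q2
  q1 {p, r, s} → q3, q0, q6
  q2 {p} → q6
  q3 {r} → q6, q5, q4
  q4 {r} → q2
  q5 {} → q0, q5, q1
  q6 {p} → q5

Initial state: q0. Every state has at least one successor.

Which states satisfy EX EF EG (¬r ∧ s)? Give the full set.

none

States satisfying EF EG (¬r ∧ s): ∅.
States satisfying EX EF EG (¬r ∧ s): ∅.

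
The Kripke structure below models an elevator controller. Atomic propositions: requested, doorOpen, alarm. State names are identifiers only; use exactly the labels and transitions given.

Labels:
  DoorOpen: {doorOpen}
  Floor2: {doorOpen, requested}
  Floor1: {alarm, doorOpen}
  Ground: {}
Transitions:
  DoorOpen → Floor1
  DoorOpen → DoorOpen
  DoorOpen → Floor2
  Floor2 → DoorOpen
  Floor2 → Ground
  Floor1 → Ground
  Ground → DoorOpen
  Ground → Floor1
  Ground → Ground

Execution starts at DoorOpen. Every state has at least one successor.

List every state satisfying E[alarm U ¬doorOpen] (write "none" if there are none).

{Floor1, Ground}

States satisfying alarm: {Floor1}.
States satisfying ¬doorOpen: {Ground}.
States satisfying E[alarm U ¬doorOpen]: {Floor1, Ground}.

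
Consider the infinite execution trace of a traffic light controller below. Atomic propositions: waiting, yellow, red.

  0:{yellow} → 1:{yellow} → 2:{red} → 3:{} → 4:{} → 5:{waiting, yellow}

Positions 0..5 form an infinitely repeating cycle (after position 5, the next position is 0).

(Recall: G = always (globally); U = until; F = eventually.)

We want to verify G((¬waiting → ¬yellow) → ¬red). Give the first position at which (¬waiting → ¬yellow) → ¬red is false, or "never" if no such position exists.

Check (¬waiting → ¬yellow) → ¬red at each position in order: 0 ✓, 1 ✓.
At position 2 the labels are {red}, so (¬waiting → ¬yellow) → ¬red is false there. This is the first violation.

2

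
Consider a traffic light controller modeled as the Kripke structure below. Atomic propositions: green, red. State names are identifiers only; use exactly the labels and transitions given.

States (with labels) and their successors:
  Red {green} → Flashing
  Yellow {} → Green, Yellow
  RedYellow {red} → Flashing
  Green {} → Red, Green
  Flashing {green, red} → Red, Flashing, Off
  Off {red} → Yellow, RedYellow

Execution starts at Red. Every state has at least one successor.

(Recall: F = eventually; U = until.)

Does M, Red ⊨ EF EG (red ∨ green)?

States satisfying EG (red ∨ green): {Red, RedYellow, Flashing, Off}.
States satisfying EF EG (red ∨ green): {Red, Yellow, RedYellow, Green, Flashing, Off}.
Some path from Red reaches a state where EG (red ∨ green) holds.
Red ∈ Sat(EF EG (red ∨ green)).

Holds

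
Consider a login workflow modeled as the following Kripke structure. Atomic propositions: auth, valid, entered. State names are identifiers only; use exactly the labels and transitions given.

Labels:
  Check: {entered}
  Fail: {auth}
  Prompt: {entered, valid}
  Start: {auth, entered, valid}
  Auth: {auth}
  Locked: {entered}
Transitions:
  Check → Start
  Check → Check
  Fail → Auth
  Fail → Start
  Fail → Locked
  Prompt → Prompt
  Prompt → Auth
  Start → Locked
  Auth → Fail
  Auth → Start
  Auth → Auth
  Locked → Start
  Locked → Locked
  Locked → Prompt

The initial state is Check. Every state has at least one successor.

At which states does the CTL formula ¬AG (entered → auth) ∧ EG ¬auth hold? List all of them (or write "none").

States satisfying entered → auth: {Fail, Start, Auth}.
States satisfying AG (entered → auth): ∅.
States satisfying ¬AG (entered → auth): {Check, Fail, Prompt, Start, Auth, Locked}.
States satisfying ¬auth: {Check, Prompt, Locked}.
States satisfying EG ¬auth: {Check, Prompt, Locked}.
States satisfying ¬AG (entered → auth) ∧ EG ¬auth: {Check, Prompt, Locked}.

{Check, Prompt, Locked}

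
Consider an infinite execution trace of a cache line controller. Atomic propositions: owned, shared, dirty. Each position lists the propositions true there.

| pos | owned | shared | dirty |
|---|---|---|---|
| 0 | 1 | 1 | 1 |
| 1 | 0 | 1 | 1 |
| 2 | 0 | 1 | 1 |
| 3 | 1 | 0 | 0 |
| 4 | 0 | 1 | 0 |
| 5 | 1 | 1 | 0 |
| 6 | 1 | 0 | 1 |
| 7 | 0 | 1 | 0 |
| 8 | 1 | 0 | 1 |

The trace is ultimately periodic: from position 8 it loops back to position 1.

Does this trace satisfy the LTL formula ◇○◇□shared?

No

○◇□shared is false at every position 0..8, so it never becomes true and ◇○◇□shared fails.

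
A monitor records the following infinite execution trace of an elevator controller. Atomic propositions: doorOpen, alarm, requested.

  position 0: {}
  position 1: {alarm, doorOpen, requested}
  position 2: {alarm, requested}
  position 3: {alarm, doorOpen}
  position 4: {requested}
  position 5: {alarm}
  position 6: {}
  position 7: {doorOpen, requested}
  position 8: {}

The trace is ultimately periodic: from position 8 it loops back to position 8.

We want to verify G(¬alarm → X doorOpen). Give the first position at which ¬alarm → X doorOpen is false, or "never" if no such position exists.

Check ¬alarm → X doorOpen at each position in order: 0 ✓, 1 ✓, 2 ✓, 3 ✓.
At position 4 the labels are {requested} and the next position 5 has {alarm}, so ¬alarm → X doorOpen is false there. This is the first violation.

4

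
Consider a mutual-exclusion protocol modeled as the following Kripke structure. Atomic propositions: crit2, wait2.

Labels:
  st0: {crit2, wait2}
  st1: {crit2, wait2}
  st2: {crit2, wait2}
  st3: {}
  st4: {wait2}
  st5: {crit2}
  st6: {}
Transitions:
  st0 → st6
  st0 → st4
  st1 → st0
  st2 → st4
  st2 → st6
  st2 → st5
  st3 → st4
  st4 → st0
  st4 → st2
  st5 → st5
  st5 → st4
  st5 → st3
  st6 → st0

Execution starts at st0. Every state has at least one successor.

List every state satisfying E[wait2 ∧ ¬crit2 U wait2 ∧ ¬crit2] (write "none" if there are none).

{st4}

States satisfying wait2 ∧ ¬crit2: {st4}.
States satisfying E[wait2 ∧ ¬crit2 U wait2 ∧ ¬crit2]: {st4}.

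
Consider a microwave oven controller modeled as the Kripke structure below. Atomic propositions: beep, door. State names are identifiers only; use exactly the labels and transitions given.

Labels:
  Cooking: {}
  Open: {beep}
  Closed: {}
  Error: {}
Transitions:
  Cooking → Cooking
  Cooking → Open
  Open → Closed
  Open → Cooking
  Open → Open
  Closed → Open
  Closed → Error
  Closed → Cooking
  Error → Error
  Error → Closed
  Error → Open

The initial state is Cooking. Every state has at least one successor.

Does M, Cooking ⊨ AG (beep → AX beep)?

Does not hold

States satisfying beep → AX beep: {Cooking, Closed, Error}.
States satisfying AG (beep → AX beep): ∅.
Open is reachable from Cooking and violates beep → AX beep, so AG fails at Cooking.
Cooking ∉ Sat(AG (beep → AX beep)).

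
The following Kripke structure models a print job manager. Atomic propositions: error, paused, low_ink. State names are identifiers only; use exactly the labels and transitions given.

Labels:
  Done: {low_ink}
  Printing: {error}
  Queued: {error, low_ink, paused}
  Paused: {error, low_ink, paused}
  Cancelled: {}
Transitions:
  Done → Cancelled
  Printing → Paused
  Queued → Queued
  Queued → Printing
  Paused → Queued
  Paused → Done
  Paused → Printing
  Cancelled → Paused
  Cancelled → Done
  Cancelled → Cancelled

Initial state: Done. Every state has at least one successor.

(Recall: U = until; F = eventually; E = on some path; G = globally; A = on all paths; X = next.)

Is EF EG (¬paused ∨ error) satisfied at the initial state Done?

Yes

States satisfying EG (¬paused ∨ error): {Done, Printing, Queued, Paused, Cancelled}.
States satisfying EF EG (¬paused ∨ error): {Done, Printing, Queued, Paused, Cancelled}.
Some path from Done reaches a state where EG (¬paused ∨ error) holds.
Done ∈ Sat(EF EG (¬paused ∨ error)).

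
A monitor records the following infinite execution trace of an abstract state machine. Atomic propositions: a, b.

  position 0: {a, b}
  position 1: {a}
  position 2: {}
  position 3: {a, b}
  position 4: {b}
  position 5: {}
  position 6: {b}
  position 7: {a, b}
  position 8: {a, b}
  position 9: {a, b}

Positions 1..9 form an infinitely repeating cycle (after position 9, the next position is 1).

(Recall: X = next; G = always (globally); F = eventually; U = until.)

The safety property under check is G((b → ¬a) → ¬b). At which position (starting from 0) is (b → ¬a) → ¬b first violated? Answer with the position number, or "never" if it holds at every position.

Check (b → ¬a) → ¬b at each position in order: 0 ✓, 1 ✓, 2 ✓, 3 ✓.
At position 4 the labels are {b}, so (b → ¬a) → ¬b is false there. This is the first violation.

4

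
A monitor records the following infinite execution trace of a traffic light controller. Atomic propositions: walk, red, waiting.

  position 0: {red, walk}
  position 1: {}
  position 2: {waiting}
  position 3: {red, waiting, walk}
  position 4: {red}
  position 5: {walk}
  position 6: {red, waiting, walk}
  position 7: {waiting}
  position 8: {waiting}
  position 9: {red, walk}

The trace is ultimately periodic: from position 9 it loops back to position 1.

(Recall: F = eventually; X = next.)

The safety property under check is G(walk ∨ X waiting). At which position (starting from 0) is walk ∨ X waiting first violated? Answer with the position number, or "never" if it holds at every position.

4

Check walk ∨ X waiting at each position in order: 0 ✓, 1 ✓, 2 ✓, 3 ✓.
At position 4 the labels are {red} and the next position 5 has {walk}, so walk ∨ X waiting is false there. This is the first violation.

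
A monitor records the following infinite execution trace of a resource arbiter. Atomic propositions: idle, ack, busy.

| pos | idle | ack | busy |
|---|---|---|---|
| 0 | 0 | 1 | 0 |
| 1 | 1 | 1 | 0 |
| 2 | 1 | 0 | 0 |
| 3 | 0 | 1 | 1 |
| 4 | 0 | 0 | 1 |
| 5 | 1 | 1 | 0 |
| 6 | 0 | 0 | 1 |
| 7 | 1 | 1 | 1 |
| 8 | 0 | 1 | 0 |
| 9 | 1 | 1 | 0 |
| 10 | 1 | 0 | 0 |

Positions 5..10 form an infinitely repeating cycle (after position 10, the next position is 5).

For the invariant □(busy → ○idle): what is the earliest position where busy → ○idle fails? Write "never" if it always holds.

3

Check busy → ○idle at each position in order: 0 ✓, 1 ✓, 2 ✓.
At position 3 the labels are {ack, busy} and the next position 4 has {busy}, so busy → ○idle is false there. This is the first violation.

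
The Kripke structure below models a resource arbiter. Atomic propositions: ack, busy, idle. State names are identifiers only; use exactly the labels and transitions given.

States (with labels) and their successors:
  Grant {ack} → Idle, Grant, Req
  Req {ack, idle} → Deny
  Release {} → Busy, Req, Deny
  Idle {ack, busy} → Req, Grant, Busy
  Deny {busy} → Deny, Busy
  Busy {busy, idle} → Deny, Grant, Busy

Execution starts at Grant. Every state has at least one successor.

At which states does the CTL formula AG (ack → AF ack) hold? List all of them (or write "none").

{Grant, Req, Release, Idle, Deny, Busy}

States satisfying ack → AF ack: {Grant, Req, Release, Idle, Deny, Busy}.
States satisfying AG (ack → AF ack): {Grant, Req, Release, Idle, Deny, Busy}.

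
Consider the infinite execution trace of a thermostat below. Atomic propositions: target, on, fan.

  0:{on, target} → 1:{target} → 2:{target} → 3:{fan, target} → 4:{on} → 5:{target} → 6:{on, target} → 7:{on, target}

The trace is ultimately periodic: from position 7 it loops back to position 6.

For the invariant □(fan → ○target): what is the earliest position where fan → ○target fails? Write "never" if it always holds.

Check fan → ○target at each position in order: 0 ✓, 1 ✓, 2 ✓.
At position 3 the labels are {fan, target} and the next position 4 has {on}, so fan → ○target is false there. This is the first violation.

3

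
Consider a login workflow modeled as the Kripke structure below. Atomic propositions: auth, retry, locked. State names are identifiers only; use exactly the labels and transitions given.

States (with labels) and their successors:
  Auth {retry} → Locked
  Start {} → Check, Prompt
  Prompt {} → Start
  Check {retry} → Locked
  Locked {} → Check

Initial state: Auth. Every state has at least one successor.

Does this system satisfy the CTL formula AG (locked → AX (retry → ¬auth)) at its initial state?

States satisfying locked → AX (retry → ¬auth): {Auth, Start, Prompt, Check, Locked}.
States satisfying AG (locked → AX (retry → ¬auth)): {Auth, Start, Prompt, Check, Locked}.
Every state reachable from Auth satisfies locked → AX (retry → ¬auth).
Auth ∈ Sat(AG (locked → AX (retry → ¬auth))).

Satisfied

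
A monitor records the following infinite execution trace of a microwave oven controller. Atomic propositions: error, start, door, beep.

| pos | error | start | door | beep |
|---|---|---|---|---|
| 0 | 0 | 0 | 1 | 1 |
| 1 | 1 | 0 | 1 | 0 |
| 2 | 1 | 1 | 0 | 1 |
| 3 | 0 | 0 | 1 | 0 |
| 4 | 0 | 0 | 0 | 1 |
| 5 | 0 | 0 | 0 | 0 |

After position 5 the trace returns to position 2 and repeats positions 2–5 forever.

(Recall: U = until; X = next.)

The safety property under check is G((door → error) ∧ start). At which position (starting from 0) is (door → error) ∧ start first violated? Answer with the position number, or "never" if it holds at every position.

0

At position 0 the labels are {beep, door}, so (door → error) ∧ start is false there. This is the first violation.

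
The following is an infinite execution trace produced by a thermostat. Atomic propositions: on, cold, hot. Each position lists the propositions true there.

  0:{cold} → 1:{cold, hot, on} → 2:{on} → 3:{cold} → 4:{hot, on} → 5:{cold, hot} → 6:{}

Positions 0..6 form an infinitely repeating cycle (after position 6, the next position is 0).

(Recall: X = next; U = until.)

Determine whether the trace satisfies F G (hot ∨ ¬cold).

G (hot ∨ ¬cold) is false at every position 0..6, so it never becomes true and F G (hot ∨ ¬cold) fails.

Violated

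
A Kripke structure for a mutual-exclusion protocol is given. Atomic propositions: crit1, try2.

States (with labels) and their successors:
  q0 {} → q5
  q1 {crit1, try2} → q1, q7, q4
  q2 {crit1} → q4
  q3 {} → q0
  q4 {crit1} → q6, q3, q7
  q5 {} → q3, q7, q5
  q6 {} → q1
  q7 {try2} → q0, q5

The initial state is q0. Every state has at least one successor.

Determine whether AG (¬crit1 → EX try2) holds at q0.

Does not hold

States satisfying ¬crit1 → EX try2: {q1, q2, q4, q5, q6}.
States satisfying AG (¬crit1 → EX try2): ∅.
q0 is reachable from q0 and violates ¬crit1 → EX try2, so AG fails at q0.
q0 ∉ Sat(AG (¬crit1 → EX try2)).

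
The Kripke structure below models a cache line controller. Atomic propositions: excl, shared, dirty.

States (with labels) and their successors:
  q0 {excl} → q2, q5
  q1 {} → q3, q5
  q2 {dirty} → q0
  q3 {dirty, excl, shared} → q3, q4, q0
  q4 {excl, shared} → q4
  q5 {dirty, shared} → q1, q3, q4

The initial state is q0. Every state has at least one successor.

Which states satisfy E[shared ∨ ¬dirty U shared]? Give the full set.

States satisfying shared ∨ ¬dirty: {q0, q1, q3, q4, q5}.
States satisfying shared: {q3, q4, q5}.
States satisfying E[shared ∨ ¬dirty U shared]: {q0, q1, q3, q4, q5}.

{q0, q1, q3, q4, q5}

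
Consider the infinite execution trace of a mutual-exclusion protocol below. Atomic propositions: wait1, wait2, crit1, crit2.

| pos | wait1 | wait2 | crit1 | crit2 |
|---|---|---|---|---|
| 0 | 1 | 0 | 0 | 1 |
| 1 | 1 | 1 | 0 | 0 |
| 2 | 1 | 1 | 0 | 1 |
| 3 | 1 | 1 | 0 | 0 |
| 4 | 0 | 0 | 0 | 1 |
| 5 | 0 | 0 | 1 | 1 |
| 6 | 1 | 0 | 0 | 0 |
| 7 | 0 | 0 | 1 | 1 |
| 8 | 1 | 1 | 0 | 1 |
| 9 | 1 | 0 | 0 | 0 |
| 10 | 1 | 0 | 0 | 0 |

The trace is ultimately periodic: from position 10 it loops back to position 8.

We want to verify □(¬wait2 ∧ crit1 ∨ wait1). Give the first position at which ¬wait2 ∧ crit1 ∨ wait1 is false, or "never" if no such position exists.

4

Check ¬wait2 ∧ crit1 ∨ wait1 at each position in order: 0 ✓, 1 ✓, 2 ✓, 3 ✓.
At position 4 the labels are {crit2}, so ¬wait2 ∧ crit1 ∨ wait1 is false there. This is the first violation.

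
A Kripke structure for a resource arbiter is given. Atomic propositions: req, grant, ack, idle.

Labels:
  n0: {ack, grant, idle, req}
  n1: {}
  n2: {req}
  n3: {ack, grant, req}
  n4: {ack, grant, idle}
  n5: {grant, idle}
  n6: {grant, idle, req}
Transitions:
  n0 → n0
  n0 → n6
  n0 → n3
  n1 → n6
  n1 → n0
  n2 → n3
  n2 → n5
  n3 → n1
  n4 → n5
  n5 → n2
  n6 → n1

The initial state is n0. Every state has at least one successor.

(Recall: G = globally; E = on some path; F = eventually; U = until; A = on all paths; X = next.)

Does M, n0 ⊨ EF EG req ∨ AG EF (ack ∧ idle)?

Holds

States satisfying EG req: {n0}.
States satisfying EF EG req: {n0, n1, n2, n3, n4, n5, n6}.
States satisfying EF (ack ∧ idle): {n0, n1, n2, n3, n4, n5, n6}.
States satisfying AG EF (ack ∧ idle): {n0, n1, n2, n3, n4, n5, n6}.
States satisfying EF EG req ∨ AG EF (ack ∧ idle): {n0, n1, n2, n3, n4, n5, n6}.
n0 ∈ Sat(EF EG req ∨ AG EF (ack ∧ idle)).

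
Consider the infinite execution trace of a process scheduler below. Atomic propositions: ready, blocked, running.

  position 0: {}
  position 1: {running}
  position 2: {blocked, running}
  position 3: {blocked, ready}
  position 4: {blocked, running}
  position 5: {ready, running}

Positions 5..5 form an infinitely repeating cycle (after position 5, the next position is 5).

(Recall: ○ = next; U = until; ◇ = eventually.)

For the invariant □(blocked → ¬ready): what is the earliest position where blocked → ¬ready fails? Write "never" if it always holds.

Check blocked → ¬ready at each position in order: 0 ✓, 1 ✓, 2 ✓.
At position 3 the labels are {blocked, ready}, so blocked → ¬ready is false there. This is the first violation.

3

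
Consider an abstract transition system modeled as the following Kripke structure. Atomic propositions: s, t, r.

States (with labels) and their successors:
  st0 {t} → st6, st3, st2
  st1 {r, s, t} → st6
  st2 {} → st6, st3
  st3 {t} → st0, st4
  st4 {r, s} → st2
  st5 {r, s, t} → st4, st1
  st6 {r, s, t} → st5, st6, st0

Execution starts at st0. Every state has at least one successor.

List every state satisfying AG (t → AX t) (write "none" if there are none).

none

States satisfying t → AX t: {st1, st2, st4, st6}.
States satisfying AG (t → AX t): ∅.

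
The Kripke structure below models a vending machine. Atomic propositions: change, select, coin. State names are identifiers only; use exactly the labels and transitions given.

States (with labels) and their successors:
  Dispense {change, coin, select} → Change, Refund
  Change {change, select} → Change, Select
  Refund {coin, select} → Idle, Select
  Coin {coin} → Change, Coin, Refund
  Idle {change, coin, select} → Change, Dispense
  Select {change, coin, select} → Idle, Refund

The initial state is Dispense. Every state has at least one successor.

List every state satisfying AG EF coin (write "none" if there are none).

States satisfying EF coin: {Dispense, Change, Refund, Coin, Idle, Select}.
States satisfying AG EF coin: {Dispense, Change, Refund, Coin, Idle, Select}.

{Dispense, Change, Refund, Coin, Idle, Select}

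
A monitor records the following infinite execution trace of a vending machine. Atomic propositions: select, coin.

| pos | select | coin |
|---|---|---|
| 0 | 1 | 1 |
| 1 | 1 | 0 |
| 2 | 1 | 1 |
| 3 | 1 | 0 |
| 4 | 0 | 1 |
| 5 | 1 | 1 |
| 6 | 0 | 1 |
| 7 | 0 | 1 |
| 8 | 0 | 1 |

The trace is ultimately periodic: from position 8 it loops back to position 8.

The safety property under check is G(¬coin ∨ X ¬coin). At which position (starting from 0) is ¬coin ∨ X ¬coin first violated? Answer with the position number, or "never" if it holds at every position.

Check ¬coin ∨ X ¬coin at each position in order: 0 ✓, 1 ✓, 2 ✓, 3 ✓.
At position 4 the labels are {coin} and the next position 5 has {coin, select}, so ¬coin ∨ X ¬coin is false there. This is the first violation.

4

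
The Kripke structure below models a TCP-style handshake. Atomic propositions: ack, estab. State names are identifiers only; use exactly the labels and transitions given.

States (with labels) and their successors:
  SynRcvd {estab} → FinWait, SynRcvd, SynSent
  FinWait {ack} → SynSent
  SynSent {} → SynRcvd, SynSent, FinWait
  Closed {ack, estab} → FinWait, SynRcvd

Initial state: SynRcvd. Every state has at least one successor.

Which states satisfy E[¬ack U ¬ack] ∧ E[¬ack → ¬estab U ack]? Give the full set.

{SynSent}

States satisfying ¬ack: {SynRcvd, SynSent}.
States satisfying E[¬ack U ¬ack]: {SynRcvd, SynSent}.
States satisfying ¬ack → ¬estab: {FinWait, SynSent, Closed}.
States satisfying ack: {FinWait, Closed}.
States satisfying E[¬ack → ¬estab U ack]: {FinWait, SynSent, Closed}.
States satisfying E[¬ack U ¬ack] ∧ E[¬ack → ¬estab U ack]: {SynSent}.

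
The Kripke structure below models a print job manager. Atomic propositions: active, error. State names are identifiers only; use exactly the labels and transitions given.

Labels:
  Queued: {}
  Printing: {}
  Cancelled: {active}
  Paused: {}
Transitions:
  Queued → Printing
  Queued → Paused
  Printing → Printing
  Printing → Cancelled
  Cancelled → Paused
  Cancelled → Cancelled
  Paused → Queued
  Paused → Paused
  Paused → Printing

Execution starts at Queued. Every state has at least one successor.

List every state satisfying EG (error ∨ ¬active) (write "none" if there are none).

{Queued, Printing, Paused}

States satisfying error ∨ ¬active: {Queued, Printing, Paused}.
States satisfying EG (error ∨ ¬active): {Queued, Printing, Paused}.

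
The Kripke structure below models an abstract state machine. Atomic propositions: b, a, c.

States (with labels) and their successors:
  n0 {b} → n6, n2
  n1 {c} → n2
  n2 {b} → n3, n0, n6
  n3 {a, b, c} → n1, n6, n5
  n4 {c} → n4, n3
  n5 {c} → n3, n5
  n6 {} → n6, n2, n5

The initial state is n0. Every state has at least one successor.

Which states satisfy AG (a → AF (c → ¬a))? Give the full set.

{n0, n1, n2, n3, n4, n5, n6}

States satisfying a → AF (c → ¬a): {n0, n1, n2, n3, n4, n5, n6}.
States satisfying AG (a → AF (c → ¬a)): {n0, n1, n2, n3, n4, n5, n6}.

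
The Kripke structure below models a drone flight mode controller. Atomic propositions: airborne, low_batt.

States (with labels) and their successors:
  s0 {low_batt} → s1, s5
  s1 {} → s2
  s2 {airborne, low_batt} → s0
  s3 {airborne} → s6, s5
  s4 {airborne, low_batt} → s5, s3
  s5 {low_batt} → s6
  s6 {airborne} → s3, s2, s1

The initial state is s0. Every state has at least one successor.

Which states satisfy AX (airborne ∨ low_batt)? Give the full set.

{s1, s2, s3, s4, s5}

States satisfying airborne ∨ low_batt: {s0, s2, s3, s4, s5, s6}.
States satisfying AX (airborne ∨ low_batt): {s1, s2, s3, s4, s5}.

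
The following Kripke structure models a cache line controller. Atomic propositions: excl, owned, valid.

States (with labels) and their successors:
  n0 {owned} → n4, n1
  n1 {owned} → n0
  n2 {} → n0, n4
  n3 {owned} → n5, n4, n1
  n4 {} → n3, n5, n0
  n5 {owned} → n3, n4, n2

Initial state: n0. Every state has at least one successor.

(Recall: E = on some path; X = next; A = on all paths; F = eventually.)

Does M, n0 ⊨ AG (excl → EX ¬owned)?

Holds

States satisfying excl → EX ¬owned: {n0, n1, n2, n3, n4, n5}.
States satisfying AG (excl → EX ¬owned): {n0, n1, n2, n3, n4, n5}.
Every state reachable from n0 satisfies excl → EX ¬owned.
n0 ∈ Sat(AG (excl → EX ¬owned)).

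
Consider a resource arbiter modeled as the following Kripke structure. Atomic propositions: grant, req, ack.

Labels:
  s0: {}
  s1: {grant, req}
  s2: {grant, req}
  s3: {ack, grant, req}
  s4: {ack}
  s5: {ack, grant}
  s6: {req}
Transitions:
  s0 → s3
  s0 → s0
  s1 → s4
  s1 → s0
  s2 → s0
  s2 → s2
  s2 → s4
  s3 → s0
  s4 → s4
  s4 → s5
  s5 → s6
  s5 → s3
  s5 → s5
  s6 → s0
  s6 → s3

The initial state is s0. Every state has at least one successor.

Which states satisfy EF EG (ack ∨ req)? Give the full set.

States satisfying EG (ack ∨ req): {s1, s2, s4, s5}.
States satisfying EF EG (ack ∨ req): {s1, s2, s4, s5}.

{s1, s2, s4, s5}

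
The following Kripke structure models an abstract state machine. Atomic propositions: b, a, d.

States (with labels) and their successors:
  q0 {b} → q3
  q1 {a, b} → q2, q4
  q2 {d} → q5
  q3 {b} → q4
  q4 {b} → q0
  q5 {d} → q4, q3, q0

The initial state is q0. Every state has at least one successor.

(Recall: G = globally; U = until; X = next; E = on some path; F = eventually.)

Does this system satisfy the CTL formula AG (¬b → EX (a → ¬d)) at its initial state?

Yes

States satisfying ¬b → EX (a → ¬d): {q0, q1, q2, q3, q4, q5}.
States satisfying AG (¬b → EX (a → ¬d)): {q0, q1, q2, q3, q4, q5}.
Every state reachable from q0 satisfies ¬b → EX (a → ¬d).
q0 ∈ Sat(AG (¬b → EX (a → ¬d))).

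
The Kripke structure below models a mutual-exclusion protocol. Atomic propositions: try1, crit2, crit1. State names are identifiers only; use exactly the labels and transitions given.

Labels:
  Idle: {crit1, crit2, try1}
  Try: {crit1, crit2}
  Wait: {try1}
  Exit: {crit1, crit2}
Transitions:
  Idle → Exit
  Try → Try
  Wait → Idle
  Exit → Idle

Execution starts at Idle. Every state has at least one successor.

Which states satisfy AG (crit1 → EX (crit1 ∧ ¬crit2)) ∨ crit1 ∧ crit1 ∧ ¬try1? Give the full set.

States satisfying crit1 → EX (crit1 ∧ ¬crit2): {Wait}.
States satisfying AG (crit1 → EX (crit1 ∧ ¬crit2)): ∅.
States satisfying ¬try1: {Try, Exit}.
States satisfying crit1 ∧ ¬try1: {Try, Exit}.
States satisfying crit1 ∧ crit1 ∧ ¬try1: {Try, Exit}.
States satisfying AG (crit1 → EX (crit1 ∧ ¬crit2)) ∨ crit1 ∧ crit1 ∧ ¬try1: {Try, Exit}.

{Try, Exit}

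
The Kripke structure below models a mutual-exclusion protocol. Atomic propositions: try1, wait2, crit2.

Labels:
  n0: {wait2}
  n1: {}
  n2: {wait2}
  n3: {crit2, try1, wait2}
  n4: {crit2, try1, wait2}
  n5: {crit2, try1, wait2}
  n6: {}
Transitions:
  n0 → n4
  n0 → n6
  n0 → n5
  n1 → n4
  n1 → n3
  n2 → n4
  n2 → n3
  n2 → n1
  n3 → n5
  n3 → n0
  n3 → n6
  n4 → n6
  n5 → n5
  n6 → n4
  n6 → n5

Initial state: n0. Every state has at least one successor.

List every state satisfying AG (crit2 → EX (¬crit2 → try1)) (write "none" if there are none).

{n5}

States satisfying crit2 → EX (¬crit2 → try1): {n0, n1, n2, n3, n5, n6}.
States satisfying AG (crit2 → EX (¬crit2 → try1)): {n5}.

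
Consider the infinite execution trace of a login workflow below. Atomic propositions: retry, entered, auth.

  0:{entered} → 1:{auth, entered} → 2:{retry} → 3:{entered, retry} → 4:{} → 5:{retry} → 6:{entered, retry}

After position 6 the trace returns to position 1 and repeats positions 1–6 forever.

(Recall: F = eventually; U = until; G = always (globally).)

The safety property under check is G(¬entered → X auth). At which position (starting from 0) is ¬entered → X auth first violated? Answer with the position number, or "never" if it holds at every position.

Check ¬entered → X auth at each position in order: 0 ✓, 1 ✓.
At position 2 the labels are {retry} and the next position 3 has {entered, retry}, so ¬entered → X auth is false there. This is the first violation.

2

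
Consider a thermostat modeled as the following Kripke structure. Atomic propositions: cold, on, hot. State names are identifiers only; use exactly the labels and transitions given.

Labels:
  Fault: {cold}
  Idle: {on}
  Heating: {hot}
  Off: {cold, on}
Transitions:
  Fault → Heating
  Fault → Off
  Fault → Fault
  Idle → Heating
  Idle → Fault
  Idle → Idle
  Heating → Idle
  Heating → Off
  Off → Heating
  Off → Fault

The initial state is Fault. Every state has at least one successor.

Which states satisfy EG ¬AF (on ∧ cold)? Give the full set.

States satisfying ¬AF (on ∧ cold): {Fault, Idle, Heating}.
States satisfying EG ¬AF (on ∧ cold): {Fault, Idle, Heating}.

{Fault, Idle, Heating}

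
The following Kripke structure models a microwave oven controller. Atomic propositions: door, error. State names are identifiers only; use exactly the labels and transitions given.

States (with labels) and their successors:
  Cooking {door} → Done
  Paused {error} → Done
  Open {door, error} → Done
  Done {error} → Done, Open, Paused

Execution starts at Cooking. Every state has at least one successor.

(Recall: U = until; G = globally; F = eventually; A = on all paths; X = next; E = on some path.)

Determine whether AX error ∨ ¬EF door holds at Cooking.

Satisfied

States satisfying error: {Paused, Open, Done}.
States satisfying AX error: {Cooking, Paused, Open, Done}.
States satisfying door: {Cooking, Open}.
States satisfying EF door: {Cooking, Paused, Open, Done}.
States satisfying ¬EF door: ∅.
States satisfying AX error ∨ ¬EF door: {Cooking, Paused, Open, Done}.
Cooking ∈ Sat(AX error ∨ ¬EF door).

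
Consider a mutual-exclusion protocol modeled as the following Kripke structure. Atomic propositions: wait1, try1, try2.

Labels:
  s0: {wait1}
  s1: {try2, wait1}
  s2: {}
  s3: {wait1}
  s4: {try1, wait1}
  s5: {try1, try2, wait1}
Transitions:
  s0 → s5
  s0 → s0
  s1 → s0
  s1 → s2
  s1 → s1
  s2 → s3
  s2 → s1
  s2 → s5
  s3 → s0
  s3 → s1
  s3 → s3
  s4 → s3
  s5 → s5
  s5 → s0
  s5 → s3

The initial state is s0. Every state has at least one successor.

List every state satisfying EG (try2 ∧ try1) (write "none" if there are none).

States satisfying try2 ∧ try1: {s5}.
States satisfying EG (try2 ∧ try1): {s5}.

{s5}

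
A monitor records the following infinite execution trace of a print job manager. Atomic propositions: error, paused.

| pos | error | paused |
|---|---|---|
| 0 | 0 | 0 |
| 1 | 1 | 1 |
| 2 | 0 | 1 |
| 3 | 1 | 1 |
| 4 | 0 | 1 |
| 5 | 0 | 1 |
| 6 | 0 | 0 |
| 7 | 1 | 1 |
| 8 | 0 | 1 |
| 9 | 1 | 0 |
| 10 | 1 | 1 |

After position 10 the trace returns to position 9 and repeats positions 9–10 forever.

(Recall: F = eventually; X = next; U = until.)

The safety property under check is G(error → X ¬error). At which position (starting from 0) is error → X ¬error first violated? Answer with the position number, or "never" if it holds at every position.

Check error → X ¬error at each position in order: 0 ✓, 1 ✓, 2 ✓, 3 ✓, 4 ✓, 5 ✓, 6 ✓, 7 ✓, 8 ✓.
At position 9 the labels are {error} and the next position 10 has {error, paused}, so error → X ¬error is false there. This is the first violation.

9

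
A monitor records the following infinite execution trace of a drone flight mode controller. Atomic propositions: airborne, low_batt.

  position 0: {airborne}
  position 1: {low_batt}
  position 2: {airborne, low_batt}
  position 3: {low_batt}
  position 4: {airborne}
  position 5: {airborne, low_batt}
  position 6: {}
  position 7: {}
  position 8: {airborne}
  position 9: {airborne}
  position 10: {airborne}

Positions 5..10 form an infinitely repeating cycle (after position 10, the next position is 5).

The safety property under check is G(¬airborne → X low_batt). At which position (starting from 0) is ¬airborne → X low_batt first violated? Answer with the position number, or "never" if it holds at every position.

3

Check ¬airborne → X low_batt at each position in order: 0 ✓, 1 ✓, 2 ✓.
At position 3 the labels are {low_batt} and the next position 4 has {airborne}, so ¬airborne → X low_batt is false there. This is the first violation.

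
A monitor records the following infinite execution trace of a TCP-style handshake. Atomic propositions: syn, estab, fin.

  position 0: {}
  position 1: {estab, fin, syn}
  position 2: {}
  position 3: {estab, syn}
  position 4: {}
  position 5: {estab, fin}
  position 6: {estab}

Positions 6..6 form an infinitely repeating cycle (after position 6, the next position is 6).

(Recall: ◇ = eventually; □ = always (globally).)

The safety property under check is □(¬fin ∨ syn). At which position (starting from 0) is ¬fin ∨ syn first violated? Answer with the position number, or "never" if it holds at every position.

5

Check ¬fin ∨ syn at each position in order: 0 ✓, 1 ✓, 2 ✓, 3 ✓, 4 ✓.
At position 5 the labels are {estab, fin}, so ¬fin ∨ syn is false there. This is the first violation.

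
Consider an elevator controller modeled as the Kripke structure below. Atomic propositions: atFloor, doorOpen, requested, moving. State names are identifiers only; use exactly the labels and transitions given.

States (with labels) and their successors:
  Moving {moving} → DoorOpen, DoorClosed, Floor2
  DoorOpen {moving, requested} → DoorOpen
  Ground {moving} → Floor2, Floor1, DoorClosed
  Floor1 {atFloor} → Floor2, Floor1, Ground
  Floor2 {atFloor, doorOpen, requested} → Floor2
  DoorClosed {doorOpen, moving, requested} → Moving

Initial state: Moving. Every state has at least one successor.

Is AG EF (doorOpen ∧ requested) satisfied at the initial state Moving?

Does not hold

States satisfying EF (doorOpen ∧ requested): {Moving, Ground, Floor1, Floor2, DoorClosed}.
States satisfying AG EF (doorOpen ∧ requested): {Floor2}.
DoorOpen is reachable from Moving and violates EF (doorOpen ∧ requested), so AG fails at Moving.
Moving ∉ Sat(AG EF (doorOpen ∧ requested)).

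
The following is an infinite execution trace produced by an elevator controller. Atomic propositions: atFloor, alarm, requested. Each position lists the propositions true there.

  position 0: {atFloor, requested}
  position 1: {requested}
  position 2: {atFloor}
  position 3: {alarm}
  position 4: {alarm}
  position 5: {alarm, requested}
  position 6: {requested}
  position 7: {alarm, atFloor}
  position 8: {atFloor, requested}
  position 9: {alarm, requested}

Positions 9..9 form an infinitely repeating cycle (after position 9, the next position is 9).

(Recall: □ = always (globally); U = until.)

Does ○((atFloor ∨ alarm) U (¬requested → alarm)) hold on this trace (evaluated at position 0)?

The position after 0 is 1; (atFloor ∨ alarm) U (¬requested → alarm) is true there.

Holds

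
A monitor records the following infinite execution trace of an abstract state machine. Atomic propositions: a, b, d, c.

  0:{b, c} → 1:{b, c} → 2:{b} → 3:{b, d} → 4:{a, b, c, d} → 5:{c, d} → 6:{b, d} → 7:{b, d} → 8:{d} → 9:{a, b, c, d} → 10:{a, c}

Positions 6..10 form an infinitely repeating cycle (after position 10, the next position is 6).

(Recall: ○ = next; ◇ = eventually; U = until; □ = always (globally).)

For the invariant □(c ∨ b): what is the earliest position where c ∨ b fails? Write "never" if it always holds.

8

Check c ∨ b at each position in order: 0 ✓, 1 ✓, 2 ✓, 3 ✓, 4 ✓, 5 ✓, 6 ✓, 7 ✓.
At position 8 the labels are {d}, so c ∨ b is false there. This is the first violation.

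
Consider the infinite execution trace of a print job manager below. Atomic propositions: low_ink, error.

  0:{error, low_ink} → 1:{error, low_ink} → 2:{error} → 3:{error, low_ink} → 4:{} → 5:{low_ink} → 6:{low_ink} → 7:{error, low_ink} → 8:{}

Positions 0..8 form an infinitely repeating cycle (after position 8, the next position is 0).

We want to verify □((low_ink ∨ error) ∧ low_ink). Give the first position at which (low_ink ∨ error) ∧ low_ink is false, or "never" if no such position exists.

Check (low_ink ∨ error) ∧ low_ink at each position in order: 0 ✓, 1 ✓.
At position 2 the labels are {error}, so (low_ink ∨ error) ∧ low_ink is false there. This is the first violation.

2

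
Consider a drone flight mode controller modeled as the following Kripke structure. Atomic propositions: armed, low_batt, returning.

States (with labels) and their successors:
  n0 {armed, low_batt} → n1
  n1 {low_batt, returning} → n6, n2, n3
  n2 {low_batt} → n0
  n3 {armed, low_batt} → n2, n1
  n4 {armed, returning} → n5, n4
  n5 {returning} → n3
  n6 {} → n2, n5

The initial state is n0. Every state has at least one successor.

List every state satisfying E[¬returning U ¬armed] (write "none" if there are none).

{n0, n1, n2, n3, n5, n6}

States satisfying ¬returning: {n0, n2, n3, n6}.
States satisfying ¬armed: {n1, n2, n5, n6}.
States satisfying E[¬returning U ¬armed]: {n0, n1, n2, n3, n5, n6}.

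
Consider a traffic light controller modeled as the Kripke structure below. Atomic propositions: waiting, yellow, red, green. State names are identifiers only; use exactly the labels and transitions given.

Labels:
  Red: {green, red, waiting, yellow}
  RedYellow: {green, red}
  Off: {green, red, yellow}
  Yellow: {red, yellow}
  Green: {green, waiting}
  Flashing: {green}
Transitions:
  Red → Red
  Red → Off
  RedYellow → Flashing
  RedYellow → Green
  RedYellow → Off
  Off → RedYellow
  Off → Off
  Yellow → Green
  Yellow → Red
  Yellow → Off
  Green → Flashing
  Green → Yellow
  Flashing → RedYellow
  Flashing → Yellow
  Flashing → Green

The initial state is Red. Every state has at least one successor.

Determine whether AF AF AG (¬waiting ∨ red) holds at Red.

No

States satisfying AF AG (¬waiting ∨ red): ∅.
States satisfying AF AF AG (¬waiting ∨ red): ∅.
There is a path from Red along which AF AG (¬waiting ∨ red) never holds.
Red ∉ Sat(AF AF AG (¬waiting ∨ red)).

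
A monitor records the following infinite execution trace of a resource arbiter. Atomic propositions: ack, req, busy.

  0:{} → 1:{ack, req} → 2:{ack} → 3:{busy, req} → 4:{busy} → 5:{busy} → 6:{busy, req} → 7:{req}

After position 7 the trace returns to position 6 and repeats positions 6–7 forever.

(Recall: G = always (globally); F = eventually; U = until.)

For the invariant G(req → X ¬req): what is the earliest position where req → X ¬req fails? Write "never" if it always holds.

6

Check req → X ¬req at each position in order: 0 ✓, 1 ✓, 2 ✓, 3 ✓, 4 ✓, 5 ✓.
At position 6 the labels are {busy, req} and the next position 7 has {req}, so req → X ¬req is false there. This is the first violation.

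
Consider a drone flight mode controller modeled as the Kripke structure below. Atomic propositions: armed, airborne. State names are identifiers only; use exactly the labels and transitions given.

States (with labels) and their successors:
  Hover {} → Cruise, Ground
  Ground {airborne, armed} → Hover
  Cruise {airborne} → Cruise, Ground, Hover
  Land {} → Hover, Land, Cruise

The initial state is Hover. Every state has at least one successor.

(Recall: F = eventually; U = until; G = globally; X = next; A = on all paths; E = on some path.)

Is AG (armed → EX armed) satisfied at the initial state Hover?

States satisfying armed → EX armed: {Hover, Cruise, Land}.
States satisfying AG (armed → EX armed): ∅.
Ground is reachable from Hover and violates armed → EX armed, so AG fails at Hover.
Hover ∉ Sat(AG (armed → EX armed)).

No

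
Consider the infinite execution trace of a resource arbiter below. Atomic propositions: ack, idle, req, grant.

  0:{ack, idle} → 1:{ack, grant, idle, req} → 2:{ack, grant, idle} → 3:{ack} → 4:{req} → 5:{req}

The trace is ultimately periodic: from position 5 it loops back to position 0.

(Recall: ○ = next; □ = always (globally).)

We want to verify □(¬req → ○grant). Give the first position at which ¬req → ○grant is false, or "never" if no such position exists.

2

Check ¬req → ○grant at each position in order: 0 ✓, 1 ✓.
At position 2 the labels are {ack, grant, idle} and the next position 3 has {ack}, so ¬req → ○grant is false there. This is the first violation.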